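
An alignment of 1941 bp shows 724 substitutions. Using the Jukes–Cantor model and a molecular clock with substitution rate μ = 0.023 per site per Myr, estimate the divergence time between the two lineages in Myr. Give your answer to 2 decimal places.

p = 724/1941 ≈ 0.373004.
d = −(3/4) ln(1 − 4p/3) = −0.75 ln(1 − 0.497339) = −0.75 ln(0.502661)
  = −0.75 × (-0.687839) = 0.515879 substitutions/site.
Under a molecular clock d = 2μt, so t = d/(2μ) = 0.515879 / (2 × 0.023) = 11.21 Myr.

11.21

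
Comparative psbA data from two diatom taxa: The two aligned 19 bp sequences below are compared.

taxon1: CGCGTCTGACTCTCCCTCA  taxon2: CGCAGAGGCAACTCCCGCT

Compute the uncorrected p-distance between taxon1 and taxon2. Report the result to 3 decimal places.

The sequences differ at 9 of 19 positions (sites 4, 5, 6, 7, 9, 10, 11, 17, 19).
p = 9/19 = 0.473684… ≈ 0.474 (to 3 d.p.).

0.474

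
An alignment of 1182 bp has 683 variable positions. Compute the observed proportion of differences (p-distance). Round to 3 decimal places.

p = 683/1182 = 0.577834… ≈ 0.578 (to 3 d.p.).

0.578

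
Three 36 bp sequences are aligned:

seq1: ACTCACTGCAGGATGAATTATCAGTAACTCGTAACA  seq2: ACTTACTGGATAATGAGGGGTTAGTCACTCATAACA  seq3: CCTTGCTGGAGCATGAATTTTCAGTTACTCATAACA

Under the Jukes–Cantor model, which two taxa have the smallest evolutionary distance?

seq1–seq2: 11/36 differ, p = 0.306, d = 0.392.
seq1–seq3: 8/36 differ, p = 0.222, d = 0.264.
seq2–seq3: 10/36 differ, p = 0.278, d = 0.347.
The smallest distance is between seq1 and seq3.

seq1 and seq3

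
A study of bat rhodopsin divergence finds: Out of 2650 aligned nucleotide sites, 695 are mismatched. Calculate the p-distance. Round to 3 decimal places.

p = 695/2650 = 0.262264… ≈ 0.262 (to 3 d.p.).

0.262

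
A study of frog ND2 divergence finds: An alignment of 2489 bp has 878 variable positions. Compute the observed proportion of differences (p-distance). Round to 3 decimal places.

0.353

p = 878/2489 = 0.352752… ≈ 0.353 (to 3 d.p.).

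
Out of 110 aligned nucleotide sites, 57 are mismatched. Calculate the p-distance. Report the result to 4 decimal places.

0.5182

p = 57/110 = 0.518181… ≈ 0.5182 (to 4 d.p.).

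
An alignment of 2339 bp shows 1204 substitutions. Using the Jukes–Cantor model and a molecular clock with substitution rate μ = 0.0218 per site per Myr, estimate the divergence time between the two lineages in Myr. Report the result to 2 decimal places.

p = 1204/2339 ≈ 0.51475.
d = −(3/4) ln(1 − 4p/3) = −0.75 ln(1 − 0.686333) = −0.75 ln(0.313667)
  = −0.75 × (-1.159423) = 0.869567 substitutions/site.
Under a molecular clock d = 2μt, so t = d/(2μ) = 0.869567 / (2 × 0.0218) = 19.94 Myr.

19.94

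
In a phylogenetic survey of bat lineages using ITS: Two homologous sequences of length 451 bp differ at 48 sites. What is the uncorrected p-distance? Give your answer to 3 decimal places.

p = 48/451 = 0.106430… ≈ 0.106 (to 3 d.p.).

0.106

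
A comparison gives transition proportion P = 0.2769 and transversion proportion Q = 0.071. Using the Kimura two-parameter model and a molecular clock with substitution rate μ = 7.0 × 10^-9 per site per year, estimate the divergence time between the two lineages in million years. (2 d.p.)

Under the Kimura two-parameter model, d = −½ ln(1 − 2P − Q) − ¼ ln(1 − 2Q).
1 − 2P − Q = 0.3752, giving −½ ln(0.3752) = 0.490148.
1 − 2Q = 0.858, giving −¼ ln(0.858) = 0.038288.
d = 0.490148 + 0.038288 = 0.528436.
Under a molecular clock d = 2μt, so t = d/(2μ) = 0.528436 / (2 × 7.0 × 10^-9) = 37.75 million years.

37.75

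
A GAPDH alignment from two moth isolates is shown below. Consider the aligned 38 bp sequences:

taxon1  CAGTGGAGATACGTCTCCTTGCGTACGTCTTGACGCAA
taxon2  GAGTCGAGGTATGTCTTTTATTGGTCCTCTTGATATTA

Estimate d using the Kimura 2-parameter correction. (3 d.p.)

Of 38 sites, 8 differences are transitions and 8 are transversions, so P = 8/38 ≈ 0.210526 and Q = 8/38 ≈ 0.210526.
Under the Kimura two-parameter model, d = −½ ln(1 − 2P − Q) − ¼ ln(1 − 2Q).
1 − 2P − Q = 0.368422, giving −½ ln(0.368422) = 0.499263.
1 − 2Q = 0.578948, giving −¼ ln(0.578948) = 0.136636.
d = 0.499263 + 0.136636 = 0.635899.

0.636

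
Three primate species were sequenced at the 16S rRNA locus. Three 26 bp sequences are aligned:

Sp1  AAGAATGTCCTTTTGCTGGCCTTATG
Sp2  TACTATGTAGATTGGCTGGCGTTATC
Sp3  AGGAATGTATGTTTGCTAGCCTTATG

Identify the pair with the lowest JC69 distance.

Sp1–Sp2: 9/26 differ, p = 0.346, d = 0.464.
Sp1–Sp3: 5/26 differ, p = 0.192, d = 0.222.
Sp2–Sp3: 10/26 differ, p = 0.385, d = 0.539.
The smallest distance is between Sp1 and Sp3.

Sp1 and Sp3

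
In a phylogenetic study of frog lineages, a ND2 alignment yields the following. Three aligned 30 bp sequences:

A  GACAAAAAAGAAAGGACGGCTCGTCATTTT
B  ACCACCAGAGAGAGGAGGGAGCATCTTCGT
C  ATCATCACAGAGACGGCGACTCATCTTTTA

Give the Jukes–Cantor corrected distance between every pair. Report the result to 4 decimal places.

A–B: 13/30 sites differ → p ≈ 0.433333, d = −0.75 ln(1 − 0.577777) = 0.646666 ≈ 0.6467.
A–C: 12/30 sites differ → p = 0.4, d = −0.75 ln(1 − 0.533333) = 0.571605 ≈ 0.5716.
B–C: 12/30 sites differ → p = 0.4, d = −0.75 ln(1 − 0.533333) = 0.571605 ≈ 0.5716.

d(A,B) = 0.6467, d(A,C) = 0.5716, d(B,C) = 0.5716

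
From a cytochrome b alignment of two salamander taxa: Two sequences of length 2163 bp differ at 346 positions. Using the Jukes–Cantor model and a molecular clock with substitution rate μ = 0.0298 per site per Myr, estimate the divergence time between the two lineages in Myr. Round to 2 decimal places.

3.02

p = 346/2163 ≈ 0.159963.
d = −(3/4) ln(1 − 4p/3) = −0.75 ln(1 − 0.213284) = −0.75 ln(0.786716)
  = −0.75 × (-0.239888) = 0.179916 substitutions/site.
Under a molecular clock d = 2μt, so t = d/(2μ) = 0.179916 / (2 × 0.0298) = 3.02 Myr.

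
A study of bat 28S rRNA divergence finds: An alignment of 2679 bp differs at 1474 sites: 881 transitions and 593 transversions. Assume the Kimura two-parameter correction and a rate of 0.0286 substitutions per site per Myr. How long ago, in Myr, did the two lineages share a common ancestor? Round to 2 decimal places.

P = 881/2679 ≈ 0.328854 and Q = 593/2679 ≈ 0.221351.
Under the Kimura two-parameter model, d = −½ ln(1 − 2P − Q) − ¼ ln(1 − 2Q).
1 − 2P − Q = 0.120941, giving −½ ln(0.120941) = 1.056226.
1 − 2Q = 0.557298, giving −¼ ln(0.557298) = 0.146164.
d = 1.056226 + 0.146164 = 1.202390.
Under a molecular clock d = 2μt, so t = d/(2μ) = 1.202390 / (2 × 0.0286) = 21.02 Myr.

21.02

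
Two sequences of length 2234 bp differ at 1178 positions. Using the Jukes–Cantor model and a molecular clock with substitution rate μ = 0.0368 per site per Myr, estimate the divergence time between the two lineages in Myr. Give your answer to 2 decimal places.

p = 1178/2234 ≈ 0.527305.
d = −(3/4) ln(1 − 4p/3) = −0.75 ln(1 − 0.703073) = −0.75 ln(0.296927)
  = −0.75 × (-1.214269) = 0.910702 substitutions/site.
Under a molecular clock d = 2μt, so t = d/(2μ) = 0.910702 / (2 × 0.0368) = 12.37 Myr.

12.37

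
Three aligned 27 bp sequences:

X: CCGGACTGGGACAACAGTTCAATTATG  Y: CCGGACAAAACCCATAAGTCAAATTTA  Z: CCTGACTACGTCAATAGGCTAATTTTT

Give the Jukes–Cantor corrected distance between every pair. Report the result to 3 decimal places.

X–Y: 12/27 sites differ → p ≈ 0.444444, d = −0.75 ln(1 − 0.592592) = 0.673455 ≈ 0.673.
X–Z: 10/27 sites differ → p ≈ 0.37037, d = −0.75 ln(1 − 0.493827) = 0.510658 ≈ 0.511.
Y–Z: 11/27 sites differ → p ≈ 0.407407, d = −0.75 ln(1 − 0.543209) = 0.587647 ≈ 0.588.

d(X,Y) = 0.673, d(X,Z) = 0.511, d(Y,Z) = 0.588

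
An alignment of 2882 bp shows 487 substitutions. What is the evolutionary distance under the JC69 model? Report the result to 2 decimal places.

0.19

p = 487/2882 ≈ 0.16898.
d = −(3/4) ln(1 − 4p/3) = −0.75 ln(1 − 0.225307) = −0.75 ln(0.774693)
  = −0.75 × (-0.255288) = 0.191466 substitutions/site.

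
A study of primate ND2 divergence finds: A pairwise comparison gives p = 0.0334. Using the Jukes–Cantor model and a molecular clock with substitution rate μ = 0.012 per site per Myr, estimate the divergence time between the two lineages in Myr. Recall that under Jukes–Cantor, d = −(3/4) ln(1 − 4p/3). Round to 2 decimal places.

d = −(3/4) ln(1 − 4p/3) = −0.75 ln(1 − 0.044533) = −0.75 ln(0.955467)
  = −0.75 × (-0.045555) = 0.034166 substitutions/site.
Under a molecular clock d = 2μt, so t = d/(2μ) = 0.034166 / (2 × 0.012) = 1.42 Myr.

1.42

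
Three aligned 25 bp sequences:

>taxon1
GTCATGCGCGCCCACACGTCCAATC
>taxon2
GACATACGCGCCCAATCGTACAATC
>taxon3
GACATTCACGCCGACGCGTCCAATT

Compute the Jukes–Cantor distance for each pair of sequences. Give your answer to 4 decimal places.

taxon1–taxon2: 5/25 sites differ → p = 0.2, d = −0.75 ln(1 − 0.266667) = 0.232617 ≈ 0.2326.
taxon1–taxon3: 6/25 sites differ → p = 0.24, d = −0.75 ln(1 − 0.32) = 0.289247 ≈ 0.2892.
taxon2–taxon3: 7/25 sites differ → p = 0.28, d = −0.75 ln(1 − 0.373333) = 0.350505 ≈ 0.3505.

d(taxon1,taxon2) = 0.2326, d(taxon1,taxon3) = 0.2892, d(taxon2,taxon3) = 0.3505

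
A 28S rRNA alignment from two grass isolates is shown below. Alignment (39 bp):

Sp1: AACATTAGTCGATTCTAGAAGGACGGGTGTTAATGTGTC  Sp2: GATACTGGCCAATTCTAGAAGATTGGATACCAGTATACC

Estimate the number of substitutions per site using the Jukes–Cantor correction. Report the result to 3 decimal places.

The sequences differ at 17 of 39 sites, so p = 17/39 ≈ 0.435897.
d = −(3/4) ln(1 − 4p/3) = −0.75 ln(1 − 0.581196) = −0.75 ln(0.418804)
  = −0.75 × (-0.870352) = 0.652764 substitutions/site.

0.653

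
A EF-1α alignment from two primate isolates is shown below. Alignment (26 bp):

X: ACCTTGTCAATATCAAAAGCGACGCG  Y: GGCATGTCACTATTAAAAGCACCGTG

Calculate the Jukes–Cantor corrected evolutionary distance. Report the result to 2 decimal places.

0.40

The sequences differ at 8 of 26 sites (1, 2, 4, 10, 14, 21, 22, 25), so p = 8/26 ≈ 0.307692.
d = −(3/4) ln(1 − 4p/3) = −0.75 ln(1 − 0.410256) = −0.75 ln(0.589744)
  = −0.75 × (-0.528067) = 0.396050 substitutions/site.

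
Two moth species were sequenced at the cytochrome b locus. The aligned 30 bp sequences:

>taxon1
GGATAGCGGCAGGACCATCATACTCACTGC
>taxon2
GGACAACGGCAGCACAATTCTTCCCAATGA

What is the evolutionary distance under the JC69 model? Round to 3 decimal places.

0.441

The sequences differ at 10 of 30 sites (4, 6, 13, 16, 19, 20, 22, 24, 27, 30), so p = 10/30 ≈ 0.333333.
d = −(3/4) ln(1 − 4p/3) = −0.75 ln(1 − 0.444444) = −0.75 ln(0.555556)
  = −0.75 × (-0.587786) = 0.440840 substitutions/site.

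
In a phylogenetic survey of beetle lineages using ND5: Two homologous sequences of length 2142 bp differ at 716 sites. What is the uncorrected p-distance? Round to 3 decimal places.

p = 716/2142 = 0.334267… ≈ 0.334 (to 3 d.p.).

0.334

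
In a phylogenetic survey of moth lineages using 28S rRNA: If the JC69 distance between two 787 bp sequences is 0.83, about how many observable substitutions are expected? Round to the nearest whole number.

395

Invert JC69: p = (3/4)(1 − e^(−4d/3)) = 0.75 × (1 − e^(-1.106667)) = 0.75 × (1 − 0.330659) = 0.502006.
Expected differing sites = pL ≈ 0.502006 × 787 = 395.078722 ≈ 395.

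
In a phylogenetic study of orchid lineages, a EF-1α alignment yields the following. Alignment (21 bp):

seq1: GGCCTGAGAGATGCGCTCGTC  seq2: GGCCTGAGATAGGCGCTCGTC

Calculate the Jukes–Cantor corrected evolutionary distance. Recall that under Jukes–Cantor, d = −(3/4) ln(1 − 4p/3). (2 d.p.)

The sequences differ at 2 of 21 sites (10, 12), so p = 2/21 ≈ 0.095238.
d = −(3/4) ln(1 − 4p/3) = −0.75 ln(1 − 0.126984) = −0.75 ln(0.873016)
  = −0.75 × (-0.135801) = 0.101851 substitutions/site.

0.10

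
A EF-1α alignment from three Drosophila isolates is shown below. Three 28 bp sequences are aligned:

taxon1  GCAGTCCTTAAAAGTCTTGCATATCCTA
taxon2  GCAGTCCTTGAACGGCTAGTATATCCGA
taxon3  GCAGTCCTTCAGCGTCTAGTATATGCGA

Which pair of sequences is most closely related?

taxon2 and taxon3

taxon1–taxon2: 6/28 differ, p = 0.214, d = 0.252.
taxon1–taxon3: 7/28 differ, p = 0.250, d = 0.304.
taxon2–taxon3: 4/28 differ, p = 0.143, d = 0.158.
The smallest distance is between taxon2 and taxon3.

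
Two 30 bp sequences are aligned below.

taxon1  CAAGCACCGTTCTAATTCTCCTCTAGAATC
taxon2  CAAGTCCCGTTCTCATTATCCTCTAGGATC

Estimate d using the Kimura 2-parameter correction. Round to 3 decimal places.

0.189

Of 30 sites, 2 differences are transitions and 3 are transversions, so P = 2/30 ≈ 0.066667 and Q = 3/30 = 0.1.
Under the Kimura two-parameter model, d = −½ ln(1 − 2P − Q) − ¼ ln(1 − 2Q).
1 − 2P − Q = 0.766666, giving −½ ln(0.766666) = 0.132852.
1 − 2Q = 0.8, giving −¼ ln(0.8) = 0.055786.
d = 0.132852 + 0.055786 = 0.188638.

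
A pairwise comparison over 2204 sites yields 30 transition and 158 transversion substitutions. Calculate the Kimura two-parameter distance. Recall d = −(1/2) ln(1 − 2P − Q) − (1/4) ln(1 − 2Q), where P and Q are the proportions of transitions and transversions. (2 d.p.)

P = 30/2204 ≈ 0.013612 and Q = 158/2204 ≈ 0.071688.
Under the Kimura two-parameter model, d = −½ ln(1 − 2P − Q) − ¼ ln(1 − 2Q).
1 − 2P − Q = 0.901088, giving −½ ln(0.901088) = 0.052076.
1 − 2Q = 0.856624, giving −¼ ln(0.856624) = 0.038689.
d = 0.052076 + 0.038689 = 0.090765.

0.09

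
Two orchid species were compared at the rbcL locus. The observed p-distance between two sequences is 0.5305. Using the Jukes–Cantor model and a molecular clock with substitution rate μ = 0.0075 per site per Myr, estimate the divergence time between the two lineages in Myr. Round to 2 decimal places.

d = −(3/4) ln(1 − 4p/3) = −0.75 ln(1 − 0.707333) = −0.75 ln(0.292667)
  = −0.75 × (-1.228720) = 0.921540 substitutions/site.
Under a molecular clock d = 2μt, so t = d/(2μ) = 0.921540 / (2 × 0.0075) = 61.44 Myr.

61.44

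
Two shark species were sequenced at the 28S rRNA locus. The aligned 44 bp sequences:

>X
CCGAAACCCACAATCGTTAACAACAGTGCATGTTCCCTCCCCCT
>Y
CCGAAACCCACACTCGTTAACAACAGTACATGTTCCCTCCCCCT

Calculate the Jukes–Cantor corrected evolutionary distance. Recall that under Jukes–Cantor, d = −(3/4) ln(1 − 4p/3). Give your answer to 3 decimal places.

0.047

The sequences differ at 2 of 44 sites (13, 28), so p = 2/44 ≈ 0.045455.
d = −(3/4) ln(1 − 4p/3) = −0.75 ln(1 − 0.060607) = −0.75 ln(0.939393)
  = −0.75 × (-0.062521) = 0.046891 substitutions/site.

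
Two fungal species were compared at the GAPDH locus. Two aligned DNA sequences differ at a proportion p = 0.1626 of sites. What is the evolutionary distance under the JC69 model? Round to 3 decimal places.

0.183

d = −(3/4) ln(1 − 4p/3) = −0.75 ln(1 − 0.2168) = −0.75 ln(0.7832)
  = −0.75 × (-0.244367) = 0.183275 substitutions/site.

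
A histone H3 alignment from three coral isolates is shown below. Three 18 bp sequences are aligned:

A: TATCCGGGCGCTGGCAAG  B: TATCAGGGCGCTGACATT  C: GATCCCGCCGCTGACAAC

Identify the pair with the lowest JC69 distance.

A and B

A–B: 4/18 differ, p = 0.222, d = 0.264.
A–C: 5/18 differ, p = 0.278, d = 0.347.
B–C: 6/18 differ, p = 0.333, d = 0.441.
The smallest distance is between A and B.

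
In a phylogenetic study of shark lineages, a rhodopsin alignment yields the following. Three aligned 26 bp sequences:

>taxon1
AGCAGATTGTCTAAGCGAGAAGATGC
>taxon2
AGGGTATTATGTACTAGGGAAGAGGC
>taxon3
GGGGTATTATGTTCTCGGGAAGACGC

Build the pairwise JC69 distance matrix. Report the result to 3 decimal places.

taxon1–taxon2: 10/26 sites differ → p ≈ 0.384615, d = −0.75 ln(1 − 0.51282) = 0.539341 ≈ 0.539.
taxon1–taxon3: 11/26 sites differ → p ≈ 0.423077, d = −0.75 ln(1 − 0.564103) = 0.622762 ≈ 0.623.
taxon2–taxon3: 4/26 sites differ → p ≈ 0.153846, d = −0.75 ln(1 − 0.205128) = 0.172181 ≈ 0.172.

d(taxon1,taxon2) = 0.539, d(taxon1,taxon3) = 0.623, d(taxon2,taxon3) = 0.172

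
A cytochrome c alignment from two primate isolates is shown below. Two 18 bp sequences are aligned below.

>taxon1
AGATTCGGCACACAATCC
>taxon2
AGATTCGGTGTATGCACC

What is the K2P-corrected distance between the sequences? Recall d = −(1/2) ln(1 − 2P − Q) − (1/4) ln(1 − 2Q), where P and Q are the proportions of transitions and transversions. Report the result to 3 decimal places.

Of 18 sites, 5 differences are transitions and 2 are transversions, so P = 5/18 ≈ 0.277778 and Q = 2/18 ≈ 0.111111.
Under the Kimura two-parameter model, d = −½ ln(1 − 2P − Q) − ¼ ln(1 − 2Q).
1 − 2P − Q = 0.333333, giving −½ ln(0.333333) = 0.549307.
1 − 2Q = 0.777778, giving −¼ ln(0.777778) = 0.062829.
d = 0.549307 + 0.062829 = 0.612136.

0.612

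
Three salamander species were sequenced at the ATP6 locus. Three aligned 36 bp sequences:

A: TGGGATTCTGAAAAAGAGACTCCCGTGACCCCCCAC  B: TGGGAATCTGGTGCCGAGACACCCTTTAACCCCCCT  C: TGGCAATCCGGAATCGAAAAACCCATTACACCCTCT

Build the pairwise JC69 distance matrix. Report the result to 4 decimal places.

A–B: 12/36 sites differ → p ≈ 0.333333, d = −0.75 ln(1 − 0.444444) = 0.440839 ≈ 0.4408.
A–C: 15/36 sites differ → p ≈ 0.416667, d = −0.75 ln(1 − 0.555556) = 0.608198 ≈ 0.6082.
B–C: 11/36 sites differ → p ≈ 0.305556, d = −0.75 ln(1 − 0.407408) = 0.392437 ≈ 0.3924.

d(A,B) = 0.4408, d(A,C) = 0.6082, d(B,C) = 0.3924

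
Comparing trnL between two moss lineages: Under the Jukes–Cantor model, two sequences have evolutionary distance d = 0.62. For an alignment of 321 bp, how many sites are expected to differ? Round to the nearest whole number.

135

Invert JC69: p = (3/4)(1 − e^(−4d/3)) = 0.75 × (1 − e^(-0.826667)) = 0.75 × (1 − 0.437505) = 0.421871.
Expected differing sites = pL ≈ 0.421871 × 321 = 135.420591 ≈ 135.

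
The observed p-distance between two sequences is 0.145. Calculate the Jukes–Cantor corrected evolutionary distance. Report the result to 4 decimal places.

d = −(3/4) ln(1 − 4p/3) = −0.75 ln(1 − 0.193333) = −0.75 ln(0.806667)
  = −0.75 × (-0.214844) = 0.161133 substitutions/site.

0.1611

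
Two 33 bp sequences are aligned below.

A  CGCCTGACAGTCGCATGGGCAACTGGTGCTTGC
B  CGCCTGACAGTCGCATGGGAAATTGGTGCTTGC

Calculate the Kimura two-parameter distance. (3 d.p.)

Of 33 sites, 1 differences are transitions and 1 are transversions, so P = 1/33 ≈ 0.030303 and Q = 1/33 ≈ 0.030303.
Under the Kimura two-parameter model, d = −½ ln(1 − 2P − Q) − ¼ ln(1 − 2Q).
1 − 2P − Q = 0.909091, giving −½ ln(0.909091) = 0.047655.
1 − 2Q = 0.939394, giving −¼ ln(0.939394) = 0.015630.
d = 0.047655 + 0.015630 = 0.063285.

0.063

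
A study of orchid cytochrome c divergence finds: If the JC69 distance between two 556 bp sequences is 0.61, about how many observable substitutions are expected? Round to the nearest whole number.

232

Invert JC69: p = (3/4)(1 − e^(−4d/3)) = 0.75 × (1 − e^(-0.813333)) = 0.75 × (1 − 0.443378) = 0.417467.
Expected differing sites = pL ≈ 0.417467 × 556 = 232.111652 ≈ 232.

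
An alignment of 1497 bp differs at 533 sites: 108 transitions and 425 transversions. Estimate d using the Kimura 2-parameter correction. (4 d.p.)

P = 108/1497 ≈ 0.072144 and Q = 425/1497 ≈ 0.283901.
Under the Kimura two-parameter model, d = −½ ln(1 − 2P − Q) − ¼ ln(1 − 2Q).
1 − 2P − Q = 0.571811, giving −½ ln(0.571811) = 0.279473.
1 − 2Q = 0.432198, giving −¼ ln(0.432198) = 0.209718.
d = 0.279473 + 0.209718 = 0.489191.

0.4892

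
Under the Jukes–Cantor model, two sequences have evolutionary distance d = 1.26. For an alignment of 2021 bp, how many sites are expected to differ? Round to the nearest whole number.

1233

Invert JC69: p = (3/4)(1 − e^(−4d/3)) = 0.75 × (1 − e^(-1.68)) = 0.75 × (1 − 0.186374) = 0.610220.
Expected differing sites = pL ≈ 0.610220 × 2021 = 1233.25462 ≈ 1233.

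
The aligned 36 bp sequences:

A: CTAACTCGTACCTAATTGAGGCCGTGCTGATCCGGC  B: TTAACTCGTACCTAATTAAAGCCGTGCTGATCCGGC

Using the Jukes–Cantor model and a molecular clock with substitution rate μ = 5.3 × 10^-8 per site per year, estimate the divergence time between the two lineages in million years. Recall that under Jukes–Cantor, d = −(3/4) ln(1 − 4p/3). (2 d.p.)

The sequences differ at 3 of 36 sites (1, 18, 20), so p = 3/36 ≈ 0.083333.
d = −(3/4) ln(1 − 4p/3) = −0.75 ln(1 − 0.111111) = −0.75 ln(0.888889)
  = −0.75 × (-0.117783) = 0.088337 substitutions/site.
Under a molecular clock d = 2μt, so t = d/(2μ) = 0.088337 / (2 × 5.3 × 10^-8) = 0.83 million years.

0.83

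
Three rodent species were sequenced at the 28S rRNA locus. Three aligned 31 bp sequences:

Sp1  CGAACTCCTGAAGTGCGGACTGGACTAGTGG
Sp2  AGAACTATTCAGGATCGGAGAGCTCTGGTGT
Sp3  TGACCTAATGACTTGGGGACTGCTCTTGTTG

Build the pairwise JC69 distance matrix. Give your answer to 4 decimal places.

Sp1–Sp2: 13/31 sites differ → p ≈ 0.419355, d = −0.75 ln(1 − 0.55914) = 0.614271 ≈ 0.6143.
Sp1–Sp3: 11/31 sites differ → p ≈ 0.354839, d = −0.75 ln(1 − 0.473119) = 0.480585 ≈ 0.4806.
Sp2–Sp3: 14/31 sites differ → p ≈ 0.451613, d = −0.75 ln(1 − 0.602151) = 0.691262 ≈ 0.6913.

d(Sp1,Sp2) = 0.6143, d(Sp1,Sp3) = 0.4806, d(Sp2,Sp3) = 0.6913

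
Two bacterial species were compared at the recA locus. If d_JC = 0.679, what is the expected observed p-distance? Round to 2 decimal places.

0.45

p = (3/4)(1 − e^(−4d/3)) = 0.75 × (1 − e^(-0.905333)) = 0.75 × (1 − 0.404407) = 0.446695.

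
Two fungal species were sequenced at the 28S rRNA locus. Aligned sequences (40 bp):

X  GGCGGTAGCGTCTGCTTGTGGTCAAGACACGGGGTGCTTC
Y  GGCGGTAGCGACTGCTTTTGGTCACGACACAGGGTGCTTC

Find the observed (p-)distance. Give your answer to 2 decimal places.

0.10

The sequences differ at 4 of 40 positions (sites 11, 18, 25, 31).
p = 4/40 = 0.10.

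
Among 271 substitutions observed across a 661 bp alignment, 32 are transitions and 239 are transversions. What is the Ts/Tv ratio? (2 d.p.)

0.13

R = 32/239 = 0.133891… ≈ 0.13 (to 2 d.p.).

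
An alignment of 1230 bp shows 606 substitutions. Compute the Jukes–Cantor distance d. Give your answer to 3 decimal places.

0.802

p = 606/1230 ≈ 0.492683.
d = −(3/4) ln(1 − 4p/3) = −0.75 ln(1 − 0.656911) = −0.75 ln(0.343089)
  = −0.75 × (-1.069765) = 0.802324 substitutions/site.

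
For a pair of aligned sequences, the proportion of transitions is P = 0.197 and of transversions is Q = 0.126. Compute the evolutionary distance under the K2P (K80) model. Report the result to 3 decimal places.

Under the Kimura two-parameter model, d = −½ ln(1 − 2P − Q) − ¼ ln(1 − 2Q).
1 − 2P − Q = 0.48, giving −½ ln(0.48) = 0.366985.
1 − 2Q = 0.748, giving −¼ ln(0.748) = 0.072588.
d = 0.366985 + 0.072588 = 0.439573.

0.440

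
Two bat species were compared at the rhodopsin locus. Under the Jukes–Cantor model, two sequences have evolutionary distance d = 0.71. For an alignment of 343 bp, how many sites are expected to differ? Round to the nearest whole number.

157

Invert JC69: p = (3/4)(1 − e^(−4d/3)) = 0.75 × (1 − e^(-0.946667)) = 0.75 × (1 − 0.388032) = 0.458976.
Expected differing sites = pL ≈ 0.458976 × 343 = 157.428768 ≈ 157.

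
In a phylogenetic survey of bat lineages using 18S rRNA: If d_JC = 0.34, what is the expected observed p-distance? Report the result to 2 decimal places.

p = (3/4)(1 − e^(−4d/3)) = 0.75 × (1 − e^(-0.453333)) = 0.75 × (1 − 0.635506) = 0.273371.

0.27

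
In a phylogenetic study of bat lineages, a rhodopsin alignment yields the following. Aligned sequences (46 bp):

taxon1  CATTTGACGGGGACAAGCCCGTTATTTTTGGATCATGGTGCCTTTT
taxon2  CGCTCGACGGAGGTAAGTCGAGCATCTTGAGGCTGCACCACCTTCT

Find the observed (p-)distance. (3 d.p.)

The sequences differ at 24 of 46 positions.
p = 24/46 = 0.521739… ≈ 0.522 (to 3 d.p.).

0.522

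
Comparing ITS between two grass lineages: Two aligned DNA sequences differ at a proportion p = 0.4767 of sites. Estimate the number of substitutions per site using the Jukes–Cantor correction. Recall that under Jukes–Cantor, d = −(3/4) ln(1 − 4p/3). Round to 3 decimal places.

d = −(3/4) ln(1 − 4p/3) = −0.75 ln(1 − 0.6356) = −0.75 ln(0.3644)
  = −0.75 × (-1.009503) = 0.757127 substitutions/site.

0.757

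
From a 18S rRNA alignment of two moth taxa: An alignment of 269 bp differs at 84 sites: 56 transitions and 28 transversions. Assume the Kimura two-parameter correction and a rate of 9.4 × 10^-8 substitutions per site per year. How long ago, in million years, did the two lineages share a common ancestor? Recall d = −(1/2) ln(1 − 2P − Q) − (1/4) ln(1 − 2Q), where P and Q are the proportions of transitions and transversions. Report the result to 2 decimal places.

2.26

P = 56/269 ≈ 0.208178 and Q = 28/269 ≈ 0.104089.
Under the Kimura two-parameter model, d = −½ ln(1 − 2P − Q) − ¼ ln(1 − 2Q).
1 − 2P − Q = 0.479555, giving −½ ln(0.479555) = 0.367448.
1 − 2Q = 0.791822, giving −¼ ln(0.791822) = 0.058355.
d = 0.367448 + 0.058355 = 0.425803.
Under a molecular clock d = 2μt, so t = d/(2μ) = 0.425803 / (2 × 9.4 × 10^-8) = 2.26 million years.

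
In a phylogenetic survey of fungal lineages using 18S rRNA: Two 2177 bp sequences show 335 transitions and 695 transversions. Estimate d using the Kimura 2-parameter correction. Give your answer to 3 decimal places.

P = 335/2177 ≈ 0.153881 and Q = 695/2177 ≈ 0.319247.
Under the Kimura two-parameter model, d = −½ ln(1 − 2P − Q) − ¼ ln(1 − 2Q).
1 − 2P − Q = 0.372991, giving −½ ln(0.372991) = 0.493100.
1 − 2Q = 0.361506, giving −¼ ln(0.361506) = 0.254369.
d = 0.493100 + 0.254369 = 0.747469.

0.747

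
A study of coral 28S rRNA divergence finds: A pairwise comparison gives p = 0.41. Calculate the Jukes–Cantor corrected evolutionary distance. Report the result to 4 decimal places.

0.5933

d = −(3/4) ln(1 − 4p/3) = −0.75 ln(1 − 0.546667) = −0.75 ln(0.453333)
  = −0.75 × (-0.791128) = 0.593346 substitutions/site.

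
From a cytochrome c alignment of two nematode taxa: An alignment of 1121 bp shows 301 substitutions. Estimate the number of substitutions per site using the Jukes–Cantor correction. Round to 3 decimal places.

0.332

p = 301/1121 ≈ 0.26851.
d = −(3/4) ln(1 − 4p/3) = −0.75 ln(1 − 0.358013) = −0.75 ln(0.641987)
  = −0.75 × (-0.443187) = 0.332390 substitutions/site.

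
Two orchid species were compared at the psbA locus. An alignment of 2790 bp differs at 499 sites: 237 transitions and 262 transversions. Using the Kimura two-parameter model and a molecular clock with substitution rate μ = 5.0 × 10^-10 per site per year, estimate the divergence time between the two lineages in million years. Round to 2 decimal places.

P = 237/2790 ≈ 0.084946 and Q = 262/2790 ≈ 0.093907.
Under the Kimura two-parameter model, d = −½ ln(1 − 2P − Q) − ¼ ln(1 − 2Q).
1 − 2P − Q = 0.736201, giving −½ ln(0.736201) = 0.153126.
1 − 2Q = 0.812186, giving −¼ ln(0.812186) = 0.052006.
d = 0.153126 + 0.052006 = 0.205132.
Under a molecular clock d = 2μt, so t = d/(2μ) = 0.205132 / (2 × 5.0 × 10^-10) = 205.13 million years.

205.13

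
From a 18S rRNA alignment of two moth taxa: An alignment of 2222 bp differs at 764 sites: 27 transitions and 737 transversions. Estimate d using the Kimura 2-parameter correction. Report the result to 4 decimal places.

P = 27/2222 ≈ 0.012151 and Q = 737/2222 ≈ 0.331683.
Under the Kimura two-parameter model, d = −½ ln(1 − 2P − Q) − ¼ ln(1 − 2Q).
1 − 2P − Q = 0.644015, giving −½ ln(0.644015) = 0.220017.
1 − 2Q = 0.336634, giving −¼ ln(0.336634) = 0.272190.
d = 0.220017 + 0.272190 = 0.492207.

0.4922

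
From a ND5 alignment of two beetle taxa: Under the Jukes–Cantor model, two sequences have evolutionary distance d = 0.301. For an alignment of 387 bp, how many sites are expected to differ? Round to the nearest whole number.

96

Invert JC69: p = (3/4)(1 − e^(−4d/3)) = 0.75 × (1 − e^(-0.401333)) = 0.75 × (1 − 0.669427) = 0.247930.
Expected differing sites = pL ≈ 0.247930 × 387 = 95.94891 ≈ 96.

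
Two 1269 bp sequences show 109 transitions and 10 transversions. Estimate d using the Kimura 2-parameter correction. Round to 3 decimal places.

0.103

P = 109/1269 ≈ 0.085894 and Q = 10/1269 ≈ 0.00788.
Under the Kimura two-parameter model, d = −½ ln(1 − 2P − Q) − ¼ ln(1 − 2Q).
1 − 2P − Q = 0.820332, giving −½ ln(0.820332) = 0.099023.
1 − 2Q = 0.98424, giving −¼ ln(0.98424) = 0.003971.
d = 0.099023 + 0.003971 = 0.102994.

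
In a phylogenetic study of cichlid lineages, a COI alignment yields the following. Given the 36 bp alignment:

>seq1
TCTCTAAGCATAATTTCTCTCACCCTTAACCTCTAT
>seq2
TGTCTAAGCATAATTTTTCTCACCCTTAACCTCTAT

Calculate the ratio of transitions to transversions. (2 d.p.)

1.00

Transitions are A↔G and C↔T; transversions are all other mismatches.
Transitions: 1. Transversions: 1.
R = 1/1 = 1.00.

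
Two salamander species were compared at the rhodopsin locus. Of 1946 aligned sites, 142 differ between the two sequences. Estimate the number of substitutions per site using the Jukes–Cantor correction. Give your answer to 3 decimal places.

0.077

p = 142/1946 ≈ 0.07297.
d = −(3/4) ln(1 − 4p/3) = −0.75 ln(1 − 0.097293) = −0.75 ln(0.902707)
  = −0.75 × (-0.102357) = 0.076768 substitutions/site.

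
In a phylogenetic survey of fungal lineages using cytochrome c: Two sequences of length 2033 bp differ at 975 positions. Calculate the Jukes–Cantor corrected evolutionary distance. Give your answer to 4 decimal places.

p = 975/2033 ≈ 0.479587.
d = −(3/4) ln(1 − 4p/3) = −0.75 ln(1 − 0.639449) = −0.75 ln(0.360551)
  = −0.75 × (-1.020122) = 0.765092 substitutions/site.

0.7651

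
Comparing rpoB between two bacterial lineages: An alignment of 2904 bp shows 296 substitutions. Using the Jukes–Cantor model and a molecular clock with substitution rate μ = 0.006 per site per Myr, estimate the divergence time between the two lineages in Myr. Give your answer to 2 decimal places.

9.13

p = 296/2904 ≈ 0.101928.
d = −(3/4) ln(1 − 4p/3) = −0.75 ln(1 − 0.135904) = −0.75 ln(0.864096)
  = −0.75 × (-0.146071) = 0.109553 substitutions/site.
Under a molecular clock d = 2μt, so t = d/(2μ) = 0.109553 / (2 × 0.006) = 9.13 Myr.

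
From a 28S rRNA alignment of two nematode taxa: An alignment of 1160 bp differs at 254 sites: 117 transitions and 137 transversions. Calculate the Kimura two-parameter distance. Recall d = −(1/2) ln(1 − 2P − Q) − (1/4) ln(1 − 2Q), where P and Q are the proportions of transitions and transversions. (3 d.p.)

0.260

P = 117/1160 ≈ 0.100862 and Q = 137/1160 ≈ 0.118103.
Under the Kimura two-parameter model, d = −½ ln(1 − 2P − Q) − ¼ ln(1 − 2Q).
1 − 2P − Q = 0.680173, giving −½ ln(0.680173) = 0.192704.
1 − 2Q = 0.763794, giving −¼ ln(0.763794) = 0.067364.
d = 0.192704 + 0.067364 = 0.260068.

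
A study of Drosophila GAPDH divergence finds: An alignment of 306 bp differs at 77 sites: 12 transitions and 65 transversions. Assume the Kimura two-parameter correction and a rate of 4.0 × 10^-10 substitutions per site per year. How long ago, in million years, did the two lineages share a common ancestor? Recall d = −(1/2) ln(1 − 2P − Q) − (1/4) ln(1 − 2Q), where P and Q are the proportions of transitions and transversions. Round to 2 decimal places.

387.65

P = 12/306 ≈ 0.039216 and Q = 65/306 ≈ 0.212418.
Under the Kimura two-parameter model, d = −½ ln(1 − 2P − Q) − ¼ ln(1 − 2Q).
1 − 2P − Q = 0.70915, giving −½ ln(0.70915) = 0.171844.
1 − 2Q = 0.575164, giving −¼ ln(0.575164) = 0.138275.
d = 0.171844 + 0.138275 = 0.310119.
Under a molecular clock d = 2μt, so t = d/(2μ) = 0.310119 / (2 × 4.0 × 10^-10) = 387.65 million years.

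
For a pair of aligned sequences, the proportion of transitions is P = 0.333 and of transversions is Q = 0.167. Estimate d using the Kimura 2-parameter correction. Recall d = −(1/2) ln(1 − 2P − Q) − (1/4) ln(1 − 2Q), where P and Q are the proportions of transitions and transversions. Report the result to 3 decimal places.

0.996

Under the Kimura two-parameter model, d = −½ ln(1 − 2P − Q) − ¼ ln(1 − 2Q).
1 − 2P − Q = 0.167, giving −½ ln(0.167) = 0.894881.
1 − 2Q = 0.666, giving −¼ ln(0.666) = 0.101616.
d = 0.894881 + 0.101616 = 0.996497.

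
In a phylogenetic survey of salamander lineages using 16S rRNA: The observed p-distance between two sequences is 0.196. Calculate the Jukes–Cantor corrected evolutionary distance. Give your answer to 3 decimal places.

d = −(3/4) ln(1 − 4p/3) = −0.75 ln(1 − 0.261333) = −0.75 ln(0.738667)
  = −0.75 × (-0.302908) = 0.227181 substitutions/site.

0.227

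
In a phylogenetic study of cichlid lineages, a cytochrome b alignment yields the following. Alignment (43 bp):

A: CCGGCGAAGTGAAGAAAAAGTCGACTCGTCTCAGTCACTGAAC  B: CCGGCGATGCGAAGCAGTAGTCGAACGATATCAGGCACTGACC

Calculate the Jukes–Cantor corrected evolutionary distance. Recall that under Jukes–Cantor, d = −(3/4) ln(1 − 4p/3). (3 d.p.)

The sequences differ at 12 of 43 sites, so p = 12/43 ≈ 0.27907.
d = −(3/4) ln(1 − 4p/3) = −0.75 ln(1 − 0.372093) = −0.75 ln(0.627907)
  = −0.75 × (-0.465363) = 0.349022 substitutions/site.

0.349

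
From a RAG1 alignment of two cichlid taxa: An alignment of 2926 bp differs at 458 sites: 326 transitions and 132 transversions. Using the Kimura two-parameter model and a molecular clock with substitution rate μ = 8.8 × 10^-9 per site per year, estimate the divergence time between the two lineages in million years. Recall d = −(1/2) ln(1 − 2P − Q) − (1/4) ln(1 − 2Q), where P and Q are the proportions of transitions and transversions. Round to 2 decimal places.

10.20

P = 326/2926 ≈ 0.111415 and Q = 132/2926 ≈ 0.045113.
Under the Kimura two-parameter model, d = −½ ln(1 − 2P − Q) − ¼ ln(1 − 2Q).
1 − 2P − Q = 0.732057, giving −½ ln(0.732057) = 0.155948.
1 − 2Q = 0.909774, giving −¼ ln(0.909774) = 0.023640.
d = 0.155948 + 0.023640 = 0.179588.
Under a molecular clock d = 2μt, so t = d/(2μ) = 0.179588 / (2 × 8.8 × 10^-9) = 10.20 million years.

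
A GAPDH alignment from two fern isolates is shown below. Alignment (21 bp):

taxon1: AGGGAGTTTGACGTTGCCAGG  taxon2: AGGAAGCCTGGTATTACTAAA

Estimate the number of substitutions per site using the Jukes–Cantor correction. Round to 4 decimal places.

0.7557

The sequences differ at 10 of 21 sites (4, 7, 8, 11, 12, 13, 16, 18, 20, 21), so p = 10/21 ≈ 0.47619.
d = −(3/4) ln(1 − 4p/3) = −0.75 ln(1 − 0.63492) = −0.75 ln(0.36508)
  = −0.75 × (-1.007639) = 0.755729 substitutions/site.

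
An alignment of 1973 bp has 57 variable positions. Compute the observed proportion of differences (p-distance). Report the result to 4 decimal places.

0.0289

p = 57/1973 = 0.028890… ≈ 0.0289 (to 4 d.p.).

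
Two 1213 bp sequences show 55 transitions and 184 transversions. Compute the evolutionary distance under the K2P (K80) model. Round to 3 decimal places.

0.229

P = 55/1213 ≈ 0.045342 and Q = 184/1213 ≈ 0.15169.
Under the Kimura two-parameter model, d = −½ ln(1 − 2P − Q) − ¼ ln(1 − 2Q).
1 − 2P − Q = 0.757626, giving −½ ln(0.757626) = 0.138783.
1 − 2Q = 0.69662, giving −¼ ln(0.69662) = 0.090379.
d = 0.138783 + 0.090379 = 0.229162.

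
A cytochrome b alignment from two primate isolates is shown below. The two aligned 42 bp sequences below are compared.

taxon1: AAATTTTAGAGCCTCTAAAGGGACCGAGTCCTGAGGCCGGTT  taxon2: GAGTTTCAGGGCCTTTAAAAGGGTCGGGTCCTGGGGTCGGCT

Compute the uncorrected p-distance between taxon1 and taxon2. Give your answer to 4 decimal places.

The sequences differ at 12 of 42 positions.
p = 12/42 = 0.285714… ≈ 0.2857 (to 4 d.p.).

0.2857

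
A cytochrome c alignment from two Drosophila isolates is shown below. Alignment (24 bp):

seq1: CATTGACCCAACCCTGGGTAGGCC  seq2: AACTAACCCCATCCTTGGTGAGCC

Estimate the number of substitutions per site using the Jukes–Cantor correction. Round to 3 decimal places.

0.441

The sequences differ at 8 of 24 sites (1, 3, 5, 10, 12, 16, 20, 21), so p = 8/24 ≈ 0.333333.
d = −(3/4) ln(1 − 4p/3) = −0.75 ln(1 − 0.444444) = −0.75 ln(0.555556)
  = −0.75 × (-0.587786) = 0.440840 substitutions/site.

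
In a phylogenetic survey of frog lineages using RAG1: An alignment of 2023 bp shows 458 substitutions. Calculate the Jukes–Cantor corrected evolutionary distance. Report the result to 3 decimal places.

0.270

p = 458/2023 ≈ 0.226396.
d = −(3/4) ln(1 − 4p/3) = −0.75 ln(1 − 0.301861) = −0.75 ln(0.698139)
  = −0.75 × (-0.359337) = 0.269503 substitutions/site.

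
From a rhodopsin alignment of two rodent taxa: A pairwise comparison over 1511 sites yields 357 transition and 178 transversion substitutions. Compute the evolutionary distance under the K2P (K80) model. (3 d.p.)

P = 357/1511 ≈ 0.236267 and Q = 178/1511 ≈ 0.117803.
Under the Kimura two-parameter model, d = −½ ln(1 − 2P − Q) − ¼ ln(1 − 2Q).
1 − 2P − Q = 0.409663, giving −½ ln(0.409663) = 0.446210.
1 − 2Q = 0.764394, giving −¼ ln(0.764394) = 0.067168.
d = 0.446210 + 0.067168 = 0.513378.

0.513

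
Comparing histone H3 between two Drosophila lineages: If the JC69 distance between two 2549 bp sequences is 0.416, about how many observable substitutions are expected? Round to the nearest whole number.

814

Invert JC69: p = (3/4)(1 − e^(−4d/3)) = 0.75 × (1 − e^(-0.554667)) = 0.75 × (1 − 0.574263) = 0.319303.
Expected differing sites = pL ≈ 0.319303 × 2549 = 813.903347 ≈ 814.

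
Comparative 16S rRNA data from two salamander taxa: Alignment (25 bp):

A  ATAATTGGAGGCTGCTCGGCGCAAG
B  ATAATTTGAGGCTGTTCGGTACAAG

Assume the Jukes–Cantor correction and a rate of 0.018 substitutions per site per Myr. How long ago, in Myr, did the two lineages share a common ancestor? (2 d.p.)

The sequences differ at 4 of 25 sites (7, 15, 20, 21), so p = 4/25 = 0.16.
d = −(3/4) ln(1 − 4p/3) = −0.75 ln(1 − 0.213333) = −0.75 ln(0.786667)
  = −0.75 × (-0.239950) = 0.179963 substitutions/site.
Under a molecular clock d = 2μt, so t = d/(2μ) = 0.179963 / (2 × 0.018) = 5.00 Myr.

5.00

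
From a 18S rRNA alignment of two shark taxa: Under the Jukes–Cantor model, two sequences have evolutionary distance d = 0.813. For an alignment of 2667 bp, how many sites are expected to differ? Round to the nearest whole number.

1324

Invert JC69: p = (3/4)(1 − e^(−4d/3)) = 0.75 × (1 − e^(-1.084)) = 0.75 × (1 − 0.338240) = 0.496320.
Expected differing sites = pL ≈ 0.496320 × 2667 = 1323.68544 ≈ 1324.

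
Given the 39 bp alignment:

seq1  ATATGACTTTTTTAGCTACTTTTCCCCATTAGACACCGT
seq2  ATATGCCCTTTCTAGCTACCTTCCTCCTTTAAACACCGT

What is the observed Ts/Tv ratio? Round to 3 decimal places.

Transitions are A↔G and C↔T; transversions are all other mismatches.
Transitions: 6. Transversions: 2.
R = 6/2 = 3.000.

3.000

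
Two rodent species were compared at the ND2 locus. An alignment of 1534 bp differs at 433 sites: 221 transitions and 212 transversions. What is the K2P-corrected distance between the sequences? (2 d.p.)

P = 221/1534 ≈ 0.144068 and Q = 212/1534 ≈ 0.138201.
Under the Kimura two-parameter model, d = −½ ln(1 − 2P − Q) − ¼ ln(1 − 2Q).
1 − 2P − Q = 0.573663, giving −½ ln(0.573663) = 0.277857.
1 − 2Q = 0.723598, giving −¼ ln(0.723598) = 0.080880.
d = 0.277857 + 0.080880 = 0.358737.

0.36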